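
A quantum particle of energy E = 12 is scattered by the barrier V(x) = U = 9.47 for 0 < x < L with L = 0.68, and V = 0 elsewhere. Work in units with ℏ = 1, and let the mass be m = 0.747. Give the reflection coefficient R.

R = 0.410

E > U: inside the barrier k₂ = √(2m(E − U))/ℏ = 1.944, k₂L = 1.322.
Matching at both interfaces gives T⁻¹ = 1 + U² sin²(k₂L) / [4E(E − U)] = 1.694, hence T = 0.590.
R = 1 − T = 0.410.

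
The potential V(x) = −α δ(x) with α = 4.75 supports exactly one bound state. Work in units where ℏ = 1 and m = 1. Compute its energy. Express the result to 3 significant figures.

For x ≠ 0 the bound state is ψ ∝ e^{−κ|x|}; integrating the TISE across the delta gives the cusp condition 2κ = 2mα/ℏ², so κ = 4.750.
Then E = −ℏ²κ²/(2m) = −mα²/(2ℏ²) = -11.28.

E = -11.3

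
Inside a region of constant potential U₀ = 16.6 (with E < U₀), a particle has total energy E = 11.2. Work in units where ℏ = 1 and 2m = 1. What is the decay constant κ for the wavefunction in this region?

κ = 2.32

Since E < U₀ the TISE in this region is ψ'' = κ²ψ with κ = √(2m(U₀ − E))/ℏ.
κ = √(2 × 0.5 × 5.4) = 2.324.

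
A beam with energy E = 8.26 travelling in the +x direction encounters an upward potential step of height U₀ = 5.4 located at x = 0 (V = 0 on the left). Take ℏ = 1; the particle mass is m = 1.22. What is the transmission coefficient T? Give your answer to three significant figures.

T = 0.933

On each side the TISE gives plane waves with k = √(2m(E − V))/ℏ: k₁ = √(2·1.22·8.26) = 4.489, k₂ = √(2·1.22·2.86) = 2.642.
Continuity of ψ and ψ′ at the step yields the reflection amplitude r = (k₁ − k₂)/(k₁ + k₂) = 0.2591; thus R = |r|² = 0.06714, T = 0.9329.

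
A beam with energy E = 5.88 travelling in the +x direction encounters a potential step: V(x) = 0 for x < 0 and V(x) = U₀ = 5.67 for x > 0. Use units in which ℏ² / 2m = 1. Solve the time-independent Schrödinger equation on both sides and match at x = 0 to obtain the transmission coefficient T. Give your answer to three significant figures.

The wavenumbers are k₁ = √(2mE)/ℏ = 2.425 on the left and k₂ = √(2m(E − U₀))/ℏ = 0.4583 on the right.
Matching ψ and ψ′ at x = 0 gives r = (k₁ − k₂)/(k₁ + k₂), so R = r² = 0.4653 and T = 1 − R = 0.5347.

T = 0.535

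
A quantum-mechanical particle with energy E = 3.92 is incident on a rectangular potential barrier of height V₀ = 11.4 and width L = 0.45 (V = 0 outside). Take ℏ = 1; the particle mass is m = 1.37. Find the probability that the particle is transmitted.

Since E < V₀ the interior solution is evanescent with decay constant κ = √(2m(V₀ − E))/ℏ = 4.527.
κL = 2.037, sinh(κL) = 3.769.
The exact tunnelling result is T⁻¹ = 1 + V₀² sinh²(κL) / [4E(V₀ − E)] = 16.74, so T = 0.0597.

T = 0.0597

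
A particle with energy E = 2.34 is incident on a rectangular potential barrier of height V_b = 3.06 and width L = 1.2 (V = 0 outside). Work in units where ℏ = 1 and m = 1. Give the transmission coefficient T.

Since E < V_b the interior solution is evanescent with decay constant κ = √(2m(V_b − E))/ℏ = 1.200.
κL = 1.440, sinh(κL) = 1.992.
The exact tunnelling result is T⁻¹ = 1 + V_b² sinh²(κL) / [4E(V_b − E)] = 6.513, so T = 0.154.

T = 0.154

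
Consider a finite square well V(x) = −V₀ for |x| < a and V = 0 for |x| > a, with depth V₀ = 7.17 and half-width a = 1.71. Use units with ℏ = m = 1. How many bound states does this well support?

Define the well-strength parameter z₀ = (a/ℏ)√(2mV₀) = 1.71 × √(2·1·7.17) = 6.475.
A new bound state (alternating even/odd) appears each time z₀ passes a multiple of π/2, so N = ⌊2z₀/π⌋ + 1 = ⌊4.122⌋ + 1 = 5.

N = 5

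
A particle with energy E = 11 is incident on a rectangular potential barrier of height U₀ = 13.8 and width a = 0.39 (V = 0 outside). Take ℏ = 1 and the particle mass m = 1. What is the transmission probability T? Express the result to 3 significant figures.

T = 0.366

Since E < U₀ the interior solution is evanescent with decay constant κ = √(2m(U₀ − E))/ℏ = 2.366.
κa = 0.9229, sinh(κa) = 1.060.
Matching ψ, ψ′ at both faces gives T = [1 + U₀² sinh²(κa) / (4E(U₀ − E))]⁻¹ = 1/2.736 = 0.366.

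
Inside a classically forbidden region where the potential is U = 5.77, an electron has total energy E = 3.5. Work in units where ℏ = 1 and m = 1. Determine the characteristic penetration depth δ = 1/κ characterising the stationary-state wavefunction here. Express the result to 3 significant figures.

δ = 0.469

Since E < U the TISE in this region is ψ'' = κ²ψ with κ = √(2m(U − E))/ℏ.
κ = √(2 × 1 × 2.27) = 2.131. The penetration depth is δ = 1/κ = 0.469.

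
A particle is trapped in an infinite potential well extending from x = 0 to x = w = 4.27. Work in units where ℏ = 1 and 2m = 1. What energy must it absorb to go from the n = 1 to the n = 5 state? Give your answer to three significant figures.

ΔE = 13.0

E_n = n²π²ℏ²/(2mw²), so ΔE = (5² − 1²) π²ℏ²/(2mw²).
ΔE = 24 × π² / (2 × 0.5 × 4.27²) = 12.99.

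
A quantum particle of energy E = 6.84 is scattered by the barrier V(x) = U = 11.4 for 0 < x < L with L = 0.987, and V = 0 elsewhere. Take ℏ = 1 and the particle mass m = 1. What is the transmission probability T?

T = 0.00985

Since E < U the interior solution is evanescent with decay constant κ = √(2m(U − E))/ℏ = 3.020.
κL = 2.981, sinh(κL) = 9.825.
The exact tunnelling result is T⁻¹ = 1 + U² sinh²(κL) / [4E(U − E)] = 101.6, so T = 0.00985.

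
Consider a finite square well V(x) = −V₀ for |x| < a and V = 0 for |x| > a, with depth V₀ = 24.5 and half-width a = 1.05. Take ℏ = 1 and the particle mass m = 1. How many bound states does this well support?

N = 5

Define the well-strength parameter z₀ = (a/ℏ)√(2mV₀) = 1.05 × √(2·1·24.5) = 7.350.
A new bound state (alternating even/odd) appears each time z₀ passes a multiple of π/2, so N = ⌊2z₀/π⌋ + 1 = ⌊4.679⌋ + 1 = 5.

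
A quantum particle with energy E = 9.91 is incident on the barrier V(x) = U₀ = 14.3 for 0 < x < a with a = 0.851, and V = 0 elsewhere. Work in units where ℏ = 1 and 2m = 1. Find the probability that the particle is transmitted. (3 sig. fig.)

T = 0.0925

Since E < U₀ the interior solution is evanescent with decay constant κ = √(2m(U₀ − E))/ℏ = 2.095.
κa = 1.783, sinh(κa) = 2.890.
Matching ψ, ψ′ at both faces gives T = [1 + U₀² sinh²(κa) / (4E(U₀ − E))]⁻¹ = 1/10.81 = 0.0925.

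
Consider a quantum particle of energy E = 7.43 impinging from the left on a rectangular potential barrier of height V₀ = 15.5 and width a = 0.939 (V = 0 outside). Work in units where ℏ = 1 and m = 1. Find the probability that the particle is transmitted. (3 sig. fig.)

E < V₀: inside the barrier ψ ∝ e^{±κx} with κ = √(2m(V₀ − E))/ℏ = 4.017.
κa = 3.772, sinh(κa) = 21.73.
Matching ψ, ψ′ at both faces gives T = [1 + V₀² sinh²(κa) / (4E(V₀ − E))]⁻¹ = 1/474.0 = 0.00211.

T = 0.00211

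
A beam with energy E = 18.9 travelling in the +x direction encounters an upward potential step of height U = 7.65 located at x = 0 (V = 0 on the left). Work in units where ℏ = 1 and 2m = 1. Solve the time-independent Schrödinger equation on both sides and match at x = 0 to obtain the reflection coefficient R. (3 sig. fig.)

The wavenumbers are k₁ = √(2mE)/ℏ = 4.347 on the left and k₂ = √(2m(E − U))/ℏ = 3.354 on the right.
Matching ψ and ψ′ at x = 0 gives r = (k₁ − k₂)/(k₁ + k₂), so R = r² = 0.01663 and T = 1 − R = 0.9834.

R = 0.0166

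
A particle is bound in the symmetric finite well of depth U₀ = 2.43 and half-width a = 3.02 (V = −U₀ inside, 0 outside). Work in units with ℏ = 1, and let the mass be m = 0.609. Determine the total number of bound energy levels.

Define the well-strength parameter z₀ = (a/ℏ)√(2mU₀) = 3.02 × √(2·0.609·2.43) = 5.196.
A new bound state (alternating even/odd) appears each time z₀ passes a multiple of π/2, so N = ⌊2z₀/π⌋ + 1 = ⌊3.308⌋ + 1 = 4.

N = 4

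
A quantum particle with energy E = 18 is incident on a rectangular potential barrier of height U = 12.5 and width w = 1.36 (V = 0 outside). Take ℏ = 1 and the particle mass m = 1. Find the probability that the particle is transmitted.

Above the barrier the interior wavenumber is k₂ = √(2m(E − U))/ℏ = 3.317, giving phase k₂w = 4.511.
Matching at both interfaces gives T⁻¹ = 1 + U² sin²(k₂w) / [4E(E − U)] = 1.379, hence T = 0.725.

T = 0.725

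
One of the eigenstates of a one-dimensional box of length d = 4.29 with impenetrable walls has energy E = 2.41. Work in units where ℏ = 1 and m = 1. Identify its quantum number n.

n = 3

For an infinite well E_n = n²π²ℏ²/(2md²), so n = (d/πℏ)√(2mE).
n = (4.29/π) × √(2 × 1 × 2.41) = 2.998 → n = 3.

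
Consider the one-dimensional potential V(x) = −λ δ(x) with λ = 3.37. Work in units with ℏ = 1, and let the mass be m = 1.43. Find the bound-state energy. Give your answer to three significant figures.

E = -8.12

For x ≠ 0 the bound state is ψ ∝ e^{−κ|x|}; integrating the TISE across the delta gives the cusp condition 2κ = 2mλ/ℏ², so κ = 4.819.
Then E = −ℏ²κ²/(2m) = −mλ²/(2ℏ²) = -8.120.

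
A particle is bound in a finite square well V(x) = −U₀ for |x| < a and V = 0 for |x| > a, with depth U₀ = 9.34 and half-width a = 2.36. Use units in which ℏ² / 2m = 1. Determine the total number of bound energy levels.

Define the well-strength parameter z₀ = (a/ℏ)√(2mU₀) = 2.36 × √(2·0.5·9.34) = 7.212.
The even/odd transcendental equations gain one root per π/2 in z₀, giving N = 1 + ⌊2z₀/π⌋ = 1 + ⌊4.592⌋ = 5.

N = 5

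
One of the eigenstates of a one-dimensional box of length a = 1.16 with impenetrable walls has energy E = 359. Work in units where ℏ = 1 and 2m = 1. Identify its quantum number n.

n = 7

From E_n = n²π²ℏ²/(2ma²) invert to n = √(2ma²E)/(πℏ).
n = (1.16/π) × √(2 × 0.5 × 359) = 6.996 → n = 7.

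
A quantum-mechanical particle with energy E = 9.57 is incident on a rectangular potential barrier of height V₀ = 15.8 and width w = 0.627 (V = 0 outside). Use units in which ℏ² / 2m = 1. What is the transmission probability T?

T = 0.154

Since E < V₀ the interior solution is evanescent with decay constant κ = √(2m(V₀ − E))/ℏ = 2.496.
κw = 1.565, sinh(κw) = 2.287.
The exact tunnelling result is T⁻¹ = 1 + V₀² sinh²(κw) / [4E(V₀ − E)] = 6.474, so T = 0.154.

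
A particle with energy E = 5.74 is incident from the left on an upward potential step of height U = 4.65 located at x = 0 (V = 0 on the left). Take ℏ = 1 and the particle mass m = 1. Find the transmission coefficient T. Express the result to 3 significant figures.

T = 0.846

On each side the TISE gives plane waves with k = √(2m(E − V))/ℏ: k₁ = √(2·1·5.74) = 3.388, k₂ = √(2·1·1.09) = 1.476.
Continuity of ψ and ψ′ at the step yields the reflection amplitude r = (k₁ − k₂)/(k₁ + k₂) = 0.3930; thus R = |r|² = 0.1544, T = 0.8456.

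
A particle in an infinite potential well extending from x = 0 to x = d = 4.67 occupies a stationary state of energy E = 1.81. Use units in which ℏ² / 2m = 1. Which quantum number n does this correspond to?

For an infinite well E_n = n²π²ℏ²/(2md²), so n = (d/πℏ)√(2mE).
n = (4.67/π) × √(2 × 0.5 × 1.81) = 2.000 → n = 2.

n = 2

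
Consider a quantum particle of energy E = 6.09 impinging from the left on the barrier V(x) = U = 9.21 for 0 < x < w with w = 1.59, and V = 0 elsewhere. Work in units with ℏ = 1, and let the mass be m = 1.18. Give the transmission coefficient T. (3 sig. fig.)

T = 0.000641

Since E < U the interior solution is evanescent with decay constant κ = √(2m(U − E))/ℏ = 2.714.
κw = 4.314, sinh(κw) = 37.38.
Matching ψ, ψ′ at both faces gives T = [1 + U² sinh²(κw) / (4E(U − E))]⁻¹ = 1/1561 = 0.000641.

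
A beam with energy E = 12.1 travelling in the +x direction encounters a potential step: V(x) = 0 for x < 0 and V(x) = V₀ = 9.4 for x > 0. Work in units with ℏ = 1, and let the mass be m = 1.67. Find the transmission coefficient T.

T = 0.872

The wavenumbers are k₁ = √(2mE)/ℏ = 6.357 on the left and k₂ = √(2m(E − V₀))/ℏ = 3.003 on the right.
Matching ψ and ψ′ at x = 0 gives r = (k₁ − k₂)/(k₁ + k₂), so R = r² = 0.1284 and T = 1 − R = 0.8716.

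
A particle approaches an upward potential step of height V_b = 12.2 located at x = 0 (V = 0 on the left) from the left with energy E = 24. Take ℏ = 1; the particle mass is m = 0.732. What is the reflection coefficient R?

On each side the TISE gives plane waves with k = √(2m(E − V))/ℏ: k₁ = √(2·0.732·24) = 5.928, k₂ = √(2·0.732·11.8) = 4.156.
Matching ψ and ψ′ at x = 0 gives r = (k₁ − k₂)/(k₁ + k₂), so R = r² = 0.03085 and T = 1 − R = 0.9691.

R = 0.0309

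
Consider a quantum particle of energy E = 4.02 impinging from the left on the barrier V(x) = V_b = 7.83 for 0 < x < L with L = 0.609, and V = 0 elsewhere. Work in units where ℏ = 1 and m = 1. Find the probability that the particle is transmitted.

T = 0.129

Since E < V_b the interior solution is evanescent with decay constant κ = √(2m(V_b − E))/ℏ = 2.760.
κL = 1.681, sinh(κL) = 2.593.
Matching ψ, ψ′ at both faces gives T = [1 + V_b² sinh²(κL) / (4E(V_b − E))]⁻¹ = 1/7.727 = 0.129.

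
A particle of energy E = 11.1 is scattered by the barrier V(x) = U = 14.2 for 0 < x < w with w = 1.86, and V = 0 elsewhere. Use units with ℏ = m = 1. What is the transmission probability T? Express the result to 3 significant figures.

Since E < U the interior solution is evanescent with decay constant κ = √(2m(U − E))/ℏ = 2.490.
κw = 4.631, sinh(κw) = 51.32.
Matching ψ, ψ′ at both faces gives T = [1 + U² sinh²(κw) / (4E(U − E))]⁻¹ = 1/3860 = 0.000259.

T = 0.000259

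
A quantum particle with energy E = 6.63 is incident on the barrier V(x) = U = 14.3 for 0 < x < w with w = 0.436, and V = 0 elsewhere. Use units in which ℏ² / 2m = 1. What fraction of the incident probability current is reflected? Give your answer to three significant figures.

R = 0.700

E < U: inside the barrier ψ ∝ e^{±κx} with κ = √(2m(U − E))/ℏ = 2.769.
κw = 1.207, sinh(κw) = 1.523.
The exact tunnelling result is T⁻¹ = 1 + U² sinh²(κw) / [4E(U − E)] = 3.332, so T = 0.300.
R = 1 − T = 0.700.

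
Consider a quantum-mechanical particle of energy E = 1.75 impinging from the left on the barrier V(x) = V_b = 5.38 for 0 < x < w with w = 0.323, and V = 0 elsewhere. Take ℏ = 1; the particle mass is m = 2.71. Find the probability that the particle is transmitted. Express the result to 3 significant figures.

T = 0.184

Since E < V_b the interior solution is evanescent with decay constant κ = √(2m(V_b − E))/ℏ = 4.436.
κw = 1.433, sinh(κw) = 1.976.
The exact tunnelling result is T⁻¹ = 1 + V_b² sinh²(κw) / [4E(V_b − E)] = 5.446, so T = 0.184.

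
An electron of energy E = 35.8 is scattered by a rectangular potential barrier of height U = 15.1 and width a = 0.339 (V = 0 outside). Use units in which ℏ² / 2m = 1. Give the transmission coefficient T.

Above the barrier the interior wavenumber is k₂ = √(2m(E − U))/ℏ = 4.550, giving phase k₂a = 1.542.
T = [1 + U² sin²(k₂a) / (4E(E − U))]⁻¹ = 1/1.077 = 0.929.

T = 0.929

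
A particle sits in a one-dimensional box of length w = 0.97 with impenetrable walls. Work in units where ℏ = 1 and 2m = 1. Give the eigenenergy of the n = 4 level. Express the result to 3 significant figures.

E = 168

Requiring ψ(0) = ψ(w) = 0 quantises k = nπ/w, hence E_n = ℏ²k²/2m = n²π²ℏ²/(2mw²).
E_4 = 4² × π² / (2 × 0.5 × 0.97²) = 167.8.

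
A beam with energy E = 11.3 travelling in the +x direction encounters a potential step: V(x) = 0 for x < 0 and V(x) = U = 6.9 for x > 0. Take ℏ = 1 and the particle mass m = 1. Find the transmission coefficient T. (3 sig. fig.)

T = 0.946

The wavenumbers are k₁ = √(2mE)/ℏ = 4.754 on the left and k₂ = √(2m(E − U))/ℏ = 2.966 on the right.
Matching ψ and ψ′ at x = 0 gives r = (k₁ − k₂)/(k₁ + k₂), so R = r² = 0.05360 and T = 1 − R = 0.9464.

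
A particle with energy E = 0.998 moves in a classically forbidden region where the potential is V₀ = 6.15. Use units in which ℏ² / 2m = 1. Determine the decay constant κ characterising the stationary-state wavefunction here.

Since E < V₀ the TISE in this region is ψ'' = κ²ψ with κ = √(2m(V₀ − E))/ℏ.
κ = √(2 × 0.5 × 5.152) = 2.270.

κ = 2.27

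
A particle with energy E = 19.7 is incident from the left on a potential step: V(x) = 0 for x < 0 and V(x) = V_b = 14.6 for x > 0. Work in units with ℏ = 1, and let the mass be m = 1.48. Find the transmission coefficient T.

T = 0.894

On each side the TISE gives plane waves with k = √(2m(E − V))/ℏ: k₁ = √(2·1.48·19.7) = 7.636, k₂ = √(2·1.48·5.1) = 3.885.
Continuity of ψ and ψ′ at the step yields the reflection amplitude r = (k₁ − k₂)/(k₁ + k₂) = 0.3256; thus R = |r|² = 0.1060, T = 0.8940.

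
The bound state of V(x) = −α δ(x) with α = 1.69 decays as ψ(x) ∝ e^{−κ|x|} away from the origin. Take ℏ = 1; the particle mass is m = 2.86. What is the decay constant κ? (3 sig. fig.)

Integrating the TISE across x = 0 gives the cusp condition ψ'(0⁺) − ψ'(0⁻) = −(2mα/ℏ²)ψ(0).
With ψ ∝ e^{−κ|x|} this yields −2κ = −2mα/ℏ², so κ = mα/ℏ² = 4.833.

κ = 4.83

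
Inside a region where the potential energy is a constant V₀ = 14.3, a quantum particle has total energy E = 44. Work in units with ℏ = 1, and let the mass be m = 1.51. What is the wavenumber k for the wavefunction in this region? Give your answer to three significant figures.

With E > V₀ the solution is oscillatory, ψ ∝ e^{±ikx} with k = √(2m(E − V₀))/ℏ.
k = √(2 × 1.51 × 29.7) = 9.471.

k = 9.47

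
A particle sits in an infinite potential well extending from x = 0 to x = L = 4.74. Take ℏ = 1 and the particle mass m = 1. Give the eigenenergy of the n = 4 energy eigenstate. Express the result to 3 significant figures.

Requiring ψ(0) = ψ(L) = 0 quantises k = nπ/L, hence E_n = ℏ²k²/2m = n²π²ℏ²/(2mL²).
E_4 = 4² × π² / (2 × 1 × 4.74²) = 3.514.

E = 3.51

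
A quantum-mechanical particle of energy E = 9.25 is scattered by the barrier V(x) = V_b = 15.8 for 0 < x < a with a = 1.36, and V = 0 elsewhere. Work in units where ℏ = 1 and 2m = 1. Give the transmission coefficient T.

T = 0.00367

E < V_b: inside the barrier ψ ∝ e^{±κx} with κ = √(2m(V_b − E))/ℏ = 2.559.
κa = 3.481, sinh(κa) = 16.22.
Matching ψ, ψ′ at both faces gives T = [1 + V_b² sinh²(κa) / (4E(V_b − E))]⁻¹ = 1/272.2 = 0.00367.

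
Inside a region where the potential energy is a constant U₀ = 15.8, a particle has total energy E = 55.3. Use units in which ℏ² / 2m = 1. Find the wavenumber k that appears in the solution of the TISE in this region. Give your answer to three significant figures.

With E > U₀ the solution is oscillatory, ψ ∝ e^{±ikx} with k = √(2m(E − U₀))/ℏ.
k = √(2 × 0.5 × 39.5) = 6.285.

k = 6.28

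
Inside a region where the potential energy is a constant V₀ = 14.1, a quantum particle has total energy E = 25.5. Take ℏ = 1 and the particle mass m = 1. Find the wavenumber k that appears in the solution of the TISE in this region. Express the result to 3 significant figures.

k = 4.77

With E > V₀ the solution is oscillatory, ψ ∝ e^{±ikx} with k = √(2m(E − V₀))/ℏ.
k = √(2 × 1 × 11.4) = 4.775.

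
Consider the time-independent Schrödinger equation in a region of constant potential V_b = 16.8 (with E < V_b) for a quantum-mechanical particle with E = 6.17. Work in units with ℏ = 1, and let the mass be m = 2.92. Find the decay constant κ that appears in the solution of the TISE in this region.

Since E < V_b the TISE in this region is ψ'' = κ²ψ with κ = √(2m(V_b − E))/ℏ.
κ = √(2 × 2.92 × 10.63) = 7.879.

κ = 7.88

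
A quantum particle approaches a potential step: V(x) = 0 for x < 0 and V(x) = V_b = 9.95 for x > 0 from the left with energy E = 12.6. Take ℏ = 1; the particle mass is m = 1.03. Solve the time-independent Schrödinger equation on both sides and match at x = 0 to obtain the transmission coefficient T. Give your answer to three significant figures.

On each side the TISE gives plane waves with k = √(2m(E − V))/ℏ: k₁ = √(2·1.03·12.6) = 5.095, k₂ = √(2·1.03·2.65) = 2.336.
Continuity of ψ and ψ′ at the step yields the reflection amplitude r = (k₁ − k₂)/(k₁ + k₂) = 0.3712; thus R = |r|² = 0.1378, T = 0.8622.

T = 0.862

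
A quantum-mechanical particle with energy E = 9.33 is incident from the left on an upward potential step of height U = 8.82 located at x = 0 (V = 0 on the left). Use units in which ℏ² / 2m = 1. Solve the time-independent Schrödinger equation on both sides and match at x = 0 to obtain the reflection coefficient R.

On each side the TISE gives plane waves with k = √(2m(E − V))/ℏ: k₁ = √(2·½·9.33) = 3.055, k₂ = √(2·½·0.51) = 0.7141.
Continuity of ψ and ψ′ at the step yields the reflection amplitude r = (k₁ − k₂)/(k₁ + k₂) = 0.6210; thus R = |r|² = 0.3857, T = 0.6143.

R = 0.386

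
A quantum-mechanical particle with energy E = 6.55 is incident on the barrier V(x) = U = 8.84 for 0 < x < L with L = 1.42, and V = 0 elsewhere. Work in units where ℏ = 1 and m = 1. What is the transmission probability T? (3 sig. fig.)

E < U: inside the barrier ψ ∝ e^{±κx} with κ = √(2m(U − E))/ℏ = 2.140.
κL = 3.039, sinh(κL) = 10.42.
The exact tunnelling result is T⁻¹ = 1 + U² sinh²(κL) / [4E(U − E)] = 142.4, so T = 0.00702.

T = 0.00702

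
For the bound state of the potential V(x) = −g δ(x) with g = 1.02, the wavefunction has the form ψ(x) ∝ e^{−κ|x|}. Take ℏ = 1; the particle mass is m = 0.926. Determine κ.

Integrating the TISE across x = 0 gives the cusp condition ψ'(0⁺) − ψ'(0⁻) = −(2mg/ℏ²)ψ(0).
With ψ ∝ e^{−κ|x|} this yields −2κ = −2mg/ℏ², so κ = mg/ℏ² = 0.9445.

κ = 0.945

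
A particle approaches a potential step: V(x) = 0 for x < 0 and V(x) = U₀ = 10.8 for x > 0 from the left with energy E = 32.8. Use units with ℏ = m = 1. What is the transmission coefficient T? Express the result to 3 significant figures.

The wavenumbers are k₁ = √(2mE)/ℏ = 8.099 on the left and k₂ = √(2m(E − U₀))/ℏ = 6.633 on the right.
Matching ψ and ψ′ at x = 0 gives r = (k₁ − k₂)/(k₁ + k₂), so R = r² = 0.009903 and T = 1 − R = 0.9901.

T = 0.990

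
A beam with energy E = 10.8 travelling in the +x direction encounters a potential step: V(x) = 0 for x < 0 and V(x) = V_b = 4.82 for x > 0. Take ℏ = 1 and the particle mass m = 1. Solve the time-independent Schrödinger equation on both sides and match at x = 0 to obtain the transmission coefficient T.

The wavenumbers are k₁ = √(2mE)/ℏ = 4.648 on the left and k₂ = √(2m(E − V_b))/ℏ = 3.458 on the right.
Matching ψ and ψ′ at x = 0 gives r = (k₁ − k₂)/(k₁ + k₂), so R = r² = 0.02153 and T = 1 − R = 0.9785.

T = 0.978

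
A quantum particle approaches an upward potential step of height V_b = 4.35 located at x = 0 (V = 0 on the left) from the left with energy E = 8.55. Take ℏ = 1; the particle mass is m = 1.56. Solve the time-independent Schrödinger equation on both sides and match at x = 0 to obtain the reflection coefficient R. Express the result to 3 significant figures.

R = 0.0309

The wavenumbers are k₁ = √(2mE)/ℏ = 5.165 on the left and k₂ = √(2m(E − V_b))/ℏ = 3.620 on the right.
Matching ψ and ψ′ at x = 0 gives r = (k₁ − k₂)/(k₁ + k₂), so R = r² = 0.03093 and T = 1 − R = 0.9691.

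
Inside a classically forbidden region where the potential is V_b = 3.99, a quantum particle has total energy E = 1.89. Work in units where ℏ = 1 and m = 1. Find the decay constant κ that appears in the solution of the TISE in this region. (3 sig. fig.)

κ = 2.05

Since E < V_b the TISE in this region is ψ'' = κ²ψ with κ = √(2m(V_b − E))/ℏ.
κ = √(2 × 1 × 2.1) = 2.049.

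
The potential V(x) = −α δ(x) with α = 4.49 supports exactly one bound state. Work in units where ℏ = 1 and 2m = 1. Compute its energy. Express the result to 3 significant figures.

The bound state is ψ(x) = √κ e^{−κ|x|}. The derivative jump ψ'(0⁺) − ψ'(0⁻) = −(2mα/ℏ²)ψ(0) fixes κ = mα/ℏ² = 2.245.
Then E = −ℏ²κ²/(2m) = −mα²/(2ℏ²) = -5.040.

E = -5.04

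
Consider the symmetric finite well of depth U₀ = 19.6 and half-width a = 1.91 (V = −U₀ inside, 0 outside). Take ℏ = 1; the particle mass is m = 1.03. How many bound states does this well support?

N = 8

The dimensionless depth is z₀ = a√(2mU₀)/ℏ = 1.91 × √(40.38) = 12.14.
The even/odd transcendental equations gain one root per π/2 in z₀, giving N = 1 + ⌊2z₀/π⌋ = 1 + ⌊7.726⌋ = 8.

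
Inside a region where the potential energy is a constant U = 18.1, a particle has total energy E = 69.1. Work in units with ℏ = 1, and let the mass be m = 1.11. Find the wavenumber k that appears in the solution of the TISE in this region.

With E > U the solution is oscillatory, ψ ∝ e^{±ikx} with k = √(2m(E − U))/ℏ.
k = √(2 × 1.11 × 51) = 10.64.

k = 10.6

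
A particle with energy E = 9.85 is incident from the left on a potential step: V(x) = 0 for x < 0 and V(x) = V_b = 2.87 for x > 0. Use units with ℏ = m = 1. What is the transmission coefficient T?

On each side the TISE gives plane waves with k = √(2m(E − V))/ℏ: k₁ = √(2·1·9.85) = 4.438, k₂ = √(2·1·6.98) = 3.736.
Matching ψ and ψ′ at x = 0 gives r = (k₁ − k₂)/(k₁ + k₂), so R = r² = 0.007378 and T = 1 − R = 0.9926.

T = 0.993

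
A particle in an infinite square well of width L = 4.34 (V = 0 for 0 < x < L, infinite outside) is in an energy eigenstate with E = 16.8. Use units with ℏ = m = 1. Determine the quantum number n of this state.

n = 8

From E_n = n²π²ℏ²/(2mL²) invert to n = √(2mL²E)/(πℏ).
n = (4.34/π) × √(2 × 1 × 16.8) = 8.008 → n = 8.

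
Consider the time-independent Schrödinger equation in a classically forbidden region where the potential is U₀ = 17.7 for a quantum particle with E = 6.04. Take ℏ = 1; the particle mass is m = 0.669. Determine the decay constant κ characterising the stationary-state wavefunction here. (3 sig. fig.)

Since E < U₀ the TISE in this region is ψ'' = κ²ψ with κ = √(2m(U₀ − E))/ℏ.
κ = √(2 × 0.669 × 11.66) = 3.950.

κ = 3.95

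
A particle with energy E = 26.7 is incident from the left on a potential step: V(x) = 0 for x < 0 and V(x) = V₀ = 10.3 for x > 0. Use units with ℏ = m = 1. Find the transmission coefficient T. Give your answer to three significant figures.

The wavenumbers are k₁ = √(2mE)/ℏ = 7.308 on the left and k₂ = √(2m(E − V₀))/ℏ = 5.727 on the right.
Continuity of ψ and ψ′ at the step yields the reflection amplitude r = (k₁ − k₂)/(k₁ + k₂) = 0.1212; thus R = |r|² = 0.01470, T = 0.9853.

T = 0.985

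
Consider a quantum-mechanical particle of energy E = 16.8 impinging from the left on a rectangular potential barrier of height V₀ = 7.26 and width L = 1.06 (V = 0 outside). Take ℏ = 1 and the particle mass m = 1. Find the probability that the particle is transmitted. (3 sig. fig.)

T = 0.925

E > V₀: inside the barrier k₂ = √(2m(E − V₀))/ℏ = 4.368, k₂L = 4.630.
T = [1 + V₀² sin²(k₂L) / (4E(E − V₀))]⁻¹ = 1/1.082 = 0.925.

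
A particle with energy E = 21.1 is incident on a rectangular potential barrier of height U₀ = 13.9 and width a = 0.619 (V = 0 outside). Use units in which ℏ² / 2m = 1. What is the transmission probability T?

T = 0.760

Above the barrier the interior wavenumber is k₂ = √(2m(E − U₀))/ℏ = 2.683, giving phase k₂a = 1.661.
T = [1 + U₀² sin²(k₂a) / (4E(E − U₀))]⁻¹ = 1/1.315 = 0.760.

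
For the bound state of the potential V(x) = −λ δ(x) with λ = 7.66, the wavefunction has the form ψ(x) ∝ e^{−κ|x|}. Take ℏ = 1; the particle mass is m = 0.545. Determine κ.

Integrate −(ℏ²/2m)ψ'' − λδ(x)ψ = Eψ from −ε to +ε: the ψ'' term gives ψ'(0⁺) − ψ'(0⁻) and the δ term gives −(2mλ/ℏ²)ψ(0).
With ψ ∝ e^{−κ|x|} this yields −2κ = −2mλ/ℏ², so κ = mλ/ℏ² = 4.175.

κ = 4.17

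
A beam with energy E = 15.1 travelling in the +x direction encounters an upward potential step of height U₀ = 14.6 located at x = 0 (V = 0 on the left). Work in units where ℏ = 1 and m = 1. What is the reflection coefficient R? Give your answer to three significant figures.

The wavenumbers are k₁ = √(2mE)/ℏ = 5.495 on the left and k₂ = √(2m(E − U₀))/ℏ = 1.000 on the right.
Continuity of ψ and ψ′ at the step yields the reflection amplitude r = (k₁ − k₂)/(k₁ + k₂) = 0.6921; thus R = |r|² = 0.4790, T = 0.5210.

R = 0.479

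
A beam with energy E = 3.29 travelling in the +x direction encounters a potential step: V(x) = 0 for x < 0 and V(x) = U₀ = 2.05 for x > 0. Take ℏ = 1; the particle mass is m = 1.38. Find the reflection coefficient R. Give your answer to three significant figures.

R = 0.0572

On each side the TISE gives plane waves with k = √(2m(E − V))/ℏ: k₁ = √(2·1.38·3.29) = 3.013, k₂ = √(2·1.38·1.24) = 1.850.
Matching ψ and ψ′ at x = 0 gives r = (k₁ − k₂)/(k₁ + k₂), so R = r² = 0.05723 and T = 1 − R = 0.9428.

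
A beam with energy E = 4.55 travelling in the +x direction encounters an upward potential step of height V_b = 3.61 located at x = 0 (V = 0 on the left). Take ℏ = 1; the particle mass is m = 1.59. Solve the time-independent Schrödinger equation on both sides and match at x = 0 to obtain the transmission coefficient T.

The wavenumbers are k₁ = √(2mE)/ℏ = 3.804 on the left and k₂ = √(2m(E − V_b))/ℏ = 1.729 on the right.
Matching ψ and ψ′ at x = 0 gives r = (k₁ − k₂)/(k₁ + k₂), so R = r² = 0.1406 and T = 1 − R = 0.8594.

T = 0.859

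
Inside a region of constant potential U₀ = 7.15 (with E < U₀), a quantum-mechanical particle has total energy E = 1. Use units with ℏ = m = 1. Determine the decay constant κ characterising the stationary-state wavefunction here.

κ = 3.51

Since E < U₀ the TISE in this region is ψ'' = κ²ψ with κ = √(2m(U₀ − E))/ℏ.
κ = √(2 × 1 × 6.15) = 3.507.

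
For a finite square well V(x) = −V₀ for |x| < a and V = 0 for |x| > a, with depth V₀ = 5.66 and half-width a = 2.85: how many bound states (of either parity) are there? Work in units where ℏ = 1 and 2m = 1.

N = 5

Define the well-strength parameter z₀ = (a/ℏ)√(2mV₀) = 2.85 × √(2·0.5·5.66) = 6.780.
The even/odd transcendental equations gain one root per π/2 in z₀, giving N = 1 + ⌊2z₀/π⌋ = 1 + ⌊4.317⌋ = 5.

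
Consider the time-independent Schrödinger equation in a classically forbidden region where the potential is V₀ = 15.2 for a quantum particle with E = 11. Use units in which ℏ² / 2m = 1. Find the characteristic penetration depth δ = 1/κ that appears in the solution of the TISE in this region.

Since E < V₀ the TISE in this region is ψ'' = κ²ψ with κ = √(2m(V₀ − E))/ℏ.
κ = √(2 × 0.5 × 4.2) = 2.049. The penetration depth is δ = 1/κ = 0.488.

δ = 0.488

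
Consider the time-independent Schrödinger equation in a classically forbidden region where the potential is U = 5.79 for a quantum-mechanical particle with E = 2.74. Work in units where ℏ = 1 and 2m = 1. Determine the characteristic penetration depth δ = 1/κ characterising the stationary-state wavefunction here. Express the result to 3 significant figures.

Since E < U the TISE in this region is ψ'' = κ²ψ with κ = √(2m(U − E))/ℏ.
κ = √(2 × 0.5 × 3.05) = 1.746. The penetration depth is δ = 1/κ = 0.573.

δ = 0.573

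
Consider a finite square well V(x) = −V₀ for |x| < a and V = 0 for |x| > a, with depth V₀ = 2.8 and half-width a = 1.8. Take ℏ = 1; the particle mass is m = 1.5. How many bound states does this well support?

N = 4

Define the well-strength parameter z₀ = (a/ℏ)√(2mV₀) = 1.8 × √(2·1.5·2.8) = 5.217.
The even/odd transcendental equations gain one root per π/2 in z₀, giving N = 1 + ⌊2z₀/π⌋ = 1 + ⌊3.321⌋ = 4.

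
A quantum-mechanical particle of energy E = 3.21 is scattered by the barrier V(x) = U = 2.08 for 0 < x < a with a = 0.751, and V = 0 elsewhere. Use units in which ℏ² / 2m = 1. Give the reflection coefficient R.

R = 0.133

E > U: inside the barrier k₂ = √(2m(E − U))/ℏ = 1.063, k₂a = 0.7983.
Matching at both interfaces gives T⁻¹ = 1 + U² sin²(k₂a) / [4E(E − U)] = 1.153, hence T = 0.867.
R = 1 − T = 0.133.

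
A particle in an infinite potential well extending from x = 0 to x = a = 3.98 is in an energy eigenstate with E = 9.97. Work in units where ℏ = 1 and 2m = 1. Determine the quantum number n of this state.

n = 4

From E_n = n²π²ℏ²/(2ma²) invert to n = √(2ma²E)/(πℏ).
n = (3.98/π) × √(2 × 0.5 × 9.97) = 4.000 → n = 4.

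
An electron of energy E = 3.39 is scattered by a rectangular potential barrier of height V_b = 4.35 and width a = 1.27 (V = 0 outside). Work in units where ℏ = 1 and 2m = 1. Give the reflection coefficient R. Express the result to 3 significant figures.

E < V_b: inside the barrier ψ ∝ e^{±κx} with κ = √(2m(V_b − E))/ℏ = 0.9798.
κa = 1.244, sinh(κa) = 1.591.
Matching ψ, ψ′ at both faces gives T = [1 + V_b² sinh²(κa) / (4E(V_b − E))]⁻¹ = 1/4.681 = 0.214.
R = 1 − T = 0.786.

R = 0.786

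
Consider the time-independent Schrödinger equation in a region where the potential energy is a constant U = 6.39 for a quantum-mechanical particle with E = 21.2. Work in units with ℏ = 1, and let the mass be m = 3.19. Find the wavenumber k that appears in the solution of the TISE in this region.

k = 9.72

With E > U the solution is oscillatory, ψ ∝ e^{±ikx} with k = √(2m(E − U))/ℏ.
k = √(2 × 3.19 × 14.81) = 9.720.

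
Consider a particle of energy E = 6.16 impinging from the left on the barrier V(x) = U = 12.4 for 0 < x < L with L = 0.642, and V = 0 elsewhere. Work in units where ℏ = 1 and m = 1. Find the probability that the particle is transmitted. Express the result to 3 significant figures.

T = 0.0420

E < U: inside the barrier ψ ∝ e^{±κx} with κ = √(2m(U − E))/ℏ = 3.533.
κL = 2.268, sinh(κL) = 4.778.
Matching ψ, ψ′ at both faces gives T = [1 + U² sinh²(κL) / (4E(U − E))]⁻¹ = 1/23.83 = 0.0420.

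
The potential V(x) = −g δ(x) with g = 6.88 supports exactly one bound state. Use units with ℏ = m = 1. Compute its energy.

E = -23.7

For x ≠ 0 the bound state is ψ ∝ e^{−κ|x|}; integrating the TISE across the delta gives the cusp condition 2κ = 2mg/ℏ², so κ = 6.880.
Then E = −ℏ²κ²/(2m) = −mg²/(2ℏ²) = -23.67.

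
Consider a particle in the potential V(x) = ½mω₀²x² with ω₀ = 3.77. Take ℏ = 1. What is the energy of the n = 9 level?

E = 35.8

Using E_n = (n + ½)ℏω₀: E_9 = 9.5 × 3.77 = 35.82.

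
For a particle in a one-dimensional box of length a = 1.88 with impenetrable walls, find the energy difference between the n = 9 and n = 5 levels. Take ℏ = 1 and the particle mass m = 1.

E_n = n²π²ℏ²/(2ma²), so ΔE = (9² − 5²) π²ℏ²/(2ma²).
ΔE = 56 × π² / (2 × 1 × 1.88²) = 78.19.

ΔE = 78.2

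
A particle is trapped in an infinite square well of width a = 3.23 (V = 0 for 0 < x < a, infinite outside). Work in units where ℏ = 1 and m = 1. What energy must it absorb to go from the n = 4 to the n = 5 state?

ΔE = 4.26

E_n = n²π²ℏ²/(2ma²), so ΔE = (5² − 4²) π²ℏ²/(2ma²).
ΔE = 9 × π² / (2 × 1 × 3.23²) = 4.257.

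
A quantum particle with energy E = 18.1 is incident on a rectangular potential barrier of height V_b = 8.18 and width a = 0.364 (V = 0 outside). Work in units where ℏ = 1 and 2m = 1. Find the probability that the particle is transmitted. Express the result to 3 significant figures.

Above the barrier the interior wavenumber is k₂ = √(2m(E − V_b))/ℏ = 3.150, giving phase k₂a = 1.146.
T = [1 + V_b² sin²(k₂a) / (4E(E − V_b))]⁻¹ = 1/1.077 = 0.928.

T = 0.928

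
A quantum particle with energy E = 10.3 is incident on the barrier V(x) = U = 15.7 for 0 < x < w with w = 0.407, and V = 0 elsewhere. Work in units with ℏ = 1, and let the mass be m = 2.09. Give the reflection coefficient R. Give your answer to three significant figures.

R = 0.927

E < U: inside the barrier ψ ∝ e^{±κx} with κ = √(2m(U − E))/ℏ = 4.751.
κw = 1.934, sinh(κw) = 3.385.
The exact tunnelling result is T⁻¹ = 1 + U² sinh²(κw) / [4E(U − E)] = 13.70, so T = 0.0730.
R = 1 − T = 0.927.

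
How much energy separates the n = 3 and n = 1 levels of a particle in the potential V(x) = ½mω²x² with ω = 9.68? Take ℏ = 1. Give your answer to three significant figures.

E_n = ℏω(n + ½), so ΔE = (3 − 1) ℏω = 2 × 9.68 = 19.36.

ΔE = 19.4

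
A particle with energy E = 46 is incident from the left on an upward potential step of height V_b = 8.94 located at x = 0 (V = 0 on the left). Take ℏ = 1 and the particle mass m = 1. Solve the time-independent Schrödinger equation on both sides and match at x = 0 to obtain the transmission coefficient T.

The wavenumbers are k₁ = √(2mE)/ℏ = 9.592 on the left and k₂ = √(2m(E − V_b))/ℏ = 8.609 on the right.
Continuity of ψ and ψ′ at the step yields the reflection amplitude r = (k₁ − k₂)/(k₁ + k₂) = 0.05397; thus R = |r|² = 0.002913, T = 0.9971.

T = 0.997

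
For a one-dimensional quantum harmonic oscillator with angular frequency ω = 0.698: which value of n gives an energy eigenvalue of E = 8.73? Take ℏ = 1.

n = 12

E_n = ℏω(n + ½) ⇒ n = E/(ℏω) − ½ = 8.73/0.698 − 0.5 = 12.007 → n = 12.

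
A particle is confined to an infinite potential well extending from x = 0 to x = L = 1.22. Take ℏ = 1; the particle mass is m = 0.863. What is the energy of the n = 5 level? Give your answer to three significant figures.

E = 96.0

The infinite-well eigenfunctions ψ_n = √(2/L) sin(nπx/L) vanish at both walls, giving E_n = n²π²ℏ²/(2mL²).
E_5 = 5² × π² / (2 × 0.863 × 1.22²) = 96.05.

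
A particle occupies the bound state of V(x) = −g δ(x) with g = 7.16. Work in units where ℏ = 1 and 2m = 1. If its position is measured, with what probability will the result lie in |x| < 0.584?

P = 0.985

The normalised bound state is ψ = √κ e^{−κ|x|} with κ = mg/ℏ² = 3.580.
P(|x| < d) = ∫_{−d}^{d} κ e^{−2κ|x|} dx = 1 − e^{−2κd} = 1 − e^{−4.181} = 0.9847.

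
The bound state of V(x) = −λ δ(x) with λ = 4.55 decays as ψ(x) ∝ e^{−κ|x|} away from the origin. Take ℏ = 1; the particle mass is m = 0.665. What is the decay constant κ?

κ = 3.03

Integrate −(ℏ²/2m)ψ'' − λδ(x)ψ = Eψ from −ε to +ε: the ψ'' term gives ψ'(0⁺) − ψ'(0⁻) and the δ term gives −(2mλ/ℏ²)ψ(0).
With ψ ∝ e^{−κ|x|} this yields −2κ = −2mλ/ℏ², so κ = mλ/ℏ² = 3.026.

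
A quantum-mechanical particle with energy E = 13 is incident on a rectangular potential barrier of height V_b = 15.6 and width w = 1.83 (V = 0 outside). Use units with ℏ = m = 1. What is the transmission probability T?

T = 0.000527

E < V_b: inside the barrier ψ ∝ e^{±κx} with κ = √(2m(V_b − E))/ℏ = 2.280.
κw = 4.173, sinh(κw) = 32.45.
The exact tunnelling result is T⁻¹ = 1 + V_b² sinh²(κw) / [4E(V_b − E)] = 1896, so T = 0.000527.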